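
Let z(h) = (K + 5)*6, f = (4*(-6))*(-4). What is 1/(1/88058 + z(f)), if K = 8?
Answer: 88058/6868525 ≈ 0.012821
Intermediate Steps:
f = 96 (f = -24*(-4) = 96)
z(h) = 78 (z(h) = (8 + 5)*6 = 13*6 = 78)
1/(1/88058 + z(f)) = 1/(1/88058 + 78) = 1/(6868525/88058) = 88058/6868525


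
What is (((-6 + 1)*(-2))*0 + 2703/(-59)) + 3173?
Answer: 184504/59 ≈ 3127.2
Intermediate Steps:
(((-6 + 1)*(-2))*0 + 2703/(-59)) + 3173 = (-5*(-2)*0 + 2703*(-1/59)) + 3173 = (10*0 - 2703/59) + 3173 = (0 - 2703/59) + 3173 = -2703/59 + 3173 = 184504/59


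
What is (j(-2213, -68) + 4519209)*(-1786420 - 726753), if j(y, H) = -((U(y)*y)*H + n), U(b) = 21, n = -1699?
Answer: -3419785080712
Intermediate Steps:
j(y, H) = 1699 - 21*H*y (j(y, H) = -((21*y)*H - 1699) = -(21*H*y - 1699) = -(-1699 + 21*H*y) = 1699 - 21*H*y)
(j(-2213, -68) + 4519209)*(-1786420 - 726753) = ((1699 - 21*(-68)*(-2213)) + 4519209)*(-1786420 - 726753) = ((1699 - 3160164) + 4519209)*(-2513173) = (-3158465 + 4519209)*(-2513173) = 1360744*(-2513173) = -3419785080712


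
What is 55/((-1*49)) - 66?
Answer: -3289/49 ≈ -67.122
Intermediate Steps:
55/((-1*49)) - 66 = 55/(-49) - 66 = 55*(-1/49) - 66 = -55/49 - 66 = -3289/49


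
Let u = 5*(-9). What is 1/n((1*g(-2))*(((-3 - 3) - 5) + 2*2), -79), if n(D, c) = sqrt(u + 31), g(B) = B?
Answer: -I*sqrt(14)/14 ≈ -0.26726*I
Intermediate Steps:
u = -45
n(D, c) = I*sqrt(14) (n(D, c) = sqrt(-45 + 31) = sqrt(-14) = I*sqrt(14))
1/n((1*g(-2))*(((-3 - 3) - 5) + 2*2), -79) = 1/(I*sqrt(14)) = -I*sqrt(14)/14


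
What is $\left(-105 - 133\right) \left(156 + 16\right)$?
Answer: $-40936$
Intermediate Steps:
$\left(-105 - 133\right) \left(156 + 16\right) = \left(-238\right) 172 = -40936$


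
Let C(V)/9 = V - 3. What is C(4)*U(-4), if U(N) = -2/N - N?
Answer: 81/2 ≈ 40.500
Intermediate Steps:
U(N) = -N - 2/N
C(V) = -27 + 9*V (C(V) = 9*(V - 3) = 9*(-3 + V) = -27 + 9*V)
C(4)*U(-4) = (-27 + 9*4)*(-1*(-4) - 2/(-4)) = (-27 + 36)*(4 - 2*(-1/4)) = 9*(4 + 1/2) = 9*(9/2) = 81/2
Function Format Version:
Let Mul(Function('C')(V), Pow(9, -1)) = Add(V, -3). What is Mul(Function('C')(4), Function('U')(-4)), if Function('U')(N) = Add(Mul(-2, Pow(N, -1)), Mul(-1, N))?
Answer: Rational(81, 2) ≈ 40.500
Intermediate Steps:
Function('U')(N) = Add(Mul(-1, N), Mul(-2, Pow(N, -1)))
Function('C')(V) = Add(-27, Mul(9, V)) (Function('C')(V) = Mul(9, Add(V, -3)) = Mul(9, Add(-3, V)) = Add(-27, Mul(9, V)))
Mul(Function('C')(4), Function('U')(-4)) = Mul(Add(-27, Mul(9, 4)), Add(Mul(-1, -4), Mul(-2, Pow(-4, -1)))) = Mul(Add(-27, 36), Add(4, Mul(-2, Rational(-1, 4)))) = Mul(9, Add(4, Rational(1, 2))) = Mul(9, Rational(9, 2)) = Rational(81, 2)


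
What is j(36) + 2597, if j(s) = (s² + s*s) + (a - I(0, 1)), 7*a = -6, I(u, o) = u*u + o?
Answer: 36310/7 ≈ 5187.1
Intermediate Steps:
I(u, o) = o + u² (I(u, o) = u² + o = o + u²)
a = -6/7 (a = (⅐)*(-6) = -6/7 ≈ -0.85714)
j(s) = -13/7 + 2*s² (j(s) = (s² + s*s) + (-6/7 - (1 + 0²)) = (s² + s²) + (-6/7 - (1 + 0)) = 2*s² + (-6/7 - 1*1) = 2*s² + (-6/7 - 1) = 2*s² - 13/7 = -13/7 + 2*s²)
j(36) + 2597 = (-13/7 + 2*36²) + 2597 = (-13/7 + 2*1296) + 2597 = (-13/7 + 2592) + 2597 = 18131/7 + 2597 = 36310/7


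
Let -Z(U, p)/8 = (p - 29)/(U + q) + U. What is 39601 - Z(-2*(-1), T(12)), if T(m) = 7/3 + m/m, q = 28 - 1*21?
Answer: 1069043/27 ≈ 39594.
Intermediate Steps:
q = 7 (q = 28 - 21 = 7)
T(m) = 10/3 (T(m) = 7*(⅓) + 1 = 7/3 + 1 = 10/3)
Z(U, p) = -8*U - 8*(-29 + p)/(7 + U) (Z(U, p) = -8*((p - 29)/(U + 7) + U) = -8*((-29 + p)/(7 + U) + U) = -8*(U + (-29 + p)/(7 + U)) = -8*U - 8*(-29 + p)/(7 + U))
39601 - Z(-2*(-1), T(12)) = 39601 - 8*(29 - 1*10/3 - (-2*(-1))² - (-14)*(-1))/(7 - 2*(-1)) = 39601 - 8*(29 - 10/3 - 1*2² - 7*2)/(7 + 2) = 39601 - 8*(29 - 10/3 - 1*4 - 14)/9 = 39601 - 8*(29 - 10/3 - 4 - 14)/9 = 39601 - 8*23/(9*3) = 39601 - 1*184/27 = 39601 - 184/27 = 1069043/27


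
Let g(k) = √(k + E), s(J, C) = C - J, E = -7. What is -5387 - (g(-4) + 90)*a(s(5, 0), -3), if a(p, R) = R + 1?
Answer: -5207 + 2*I*√11 ≈ -5207.0 + 6.6332*I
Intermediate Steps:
g(k) = √(-7 + k) (g(k) = √(k - 7) = √(-7 + k))
a(p, R) = 1 + R
-5387 - (g(-4) + 90)*a(s(5, 0), -3) = -5387 - (√(-7 - 4) + 90)*(1 - 3) = -5387 - (√(-11) + 90)*(-2) = -5387 - (I*√11 + 90)*(-2) = -5387 - (90 + I*√11)*(-2) = -5387 - (-180 - 2*I*√11) = -5387 + (180 + 2*I*√11) = -5207 + 2*I*√11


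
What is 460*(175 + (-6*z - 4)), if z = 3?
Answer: 70380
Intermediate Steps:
460*(175 + (-6*z - 4)) = 460*(175 + (-6*3 - 4)) = 460*(175 + (-18 - 4)) = 460*(175 - 22) = 460*153 = 70380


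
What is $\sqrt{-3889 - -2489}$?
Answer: $10 i \sqrt{14} \approx 37.417 i$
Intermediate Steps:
$\sqrt{-3889 - -2489} = \sqrt{-3889 + 2489} = \sqrt{-1400} = 10 i \sqrt{14}$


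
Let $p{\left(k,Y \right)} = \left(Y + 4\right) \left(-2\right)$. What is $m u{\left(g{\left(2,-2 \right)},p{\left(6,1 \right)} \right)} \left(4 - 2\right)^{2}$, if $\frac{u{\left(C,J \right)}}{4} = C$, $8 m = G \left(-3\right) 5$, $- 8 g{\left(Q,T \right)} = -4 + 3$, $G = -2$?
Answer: $\frac{15}{2} \approx 7.5$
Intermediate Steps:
$p{\left(k,Y \right)} = -8 - 2 Y$ ($p{\left(k,Y \right)} = \left(4 + Y\right) \left(-2\right) = -8 - 2 Y$)
$g{\left(Q,T \right)} = \frac{1}{8}$ ($g{\left(Q,T \right)} = - \frac{-4 + 3}{8} = \left(- \frac{1}{8}\right) \left(-1\right) = \frac{1}{8}$)
$m = \frac{15}{4}$ ($m = \frac{\left(-2\right) \left(-3\right) 5}{8} = \frac{6 \cdot 5}{8} = \frac{1}{8} \cdot 30 = \frac{15}{4} \approx 3.75$)
$u{\left(C,J \right)} = 4 C$
$m u{\left(g{\left(2,-2 \right)},p{\left(6,1 \right)} \right)} \left(4 - 2\right)^{2} = \frac{15 \cdot 4 \cdot \frac{1}{8}}{4} \left(4 - 2\right)^{2} = \frac{15}{4} \cdot \frac{1}{2} \cdot 2^{2} = \frac{15}{8} \cdot 4 = \frac{15}{2}$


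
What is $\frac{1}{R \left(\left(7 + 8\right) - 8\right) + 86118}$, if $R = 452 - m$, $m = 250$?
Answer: $\frac{1}{87532} \approx 1.1424 \cdot 10^{-5}$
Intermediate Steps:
$R = 202$ ($R = 452 - 250 = 202$)
$\frac{1}{R \left(\left(7 + 8\right) - 8\right) + 86118} = \frac{1}{202 \left(\left(7 + 8\right) - 8\right) + 86118} = \frac{1}{202 \left(15 - 8\right) + 86118} = \frac{1}{202 \cdot 7 + 86118} = \frac{1}{1414 + 86118} = \frac{1}{87532}$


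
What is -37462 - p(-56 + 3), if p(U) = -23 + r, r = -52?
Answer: -37387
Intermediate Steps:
p(U) = -75 (p(U) = -23 - 52 = -75)
-37462 - p(-56 + 3) = -37462 - 1*(-75) = -37462 + 75 = -37387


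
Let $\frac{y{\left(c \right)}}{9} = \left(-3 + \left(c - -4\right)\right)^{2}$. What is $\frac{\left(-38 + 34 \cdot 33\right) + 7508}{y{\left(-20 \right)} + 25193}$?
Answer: $\frac{4296}{14221} \approx 0.30209$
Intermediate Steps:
$y{\left(c \right)} = 9 \left(1 + c\right)^{2}$ ($y{\left(c \right)} = 9 \left(-3 + \left(c - -4\right)\right)^{2} = 9 \left(-3 + \left(c + 4\right)\right)^{2} = 9 \left(-3 + \left(4 + c\right)\right)^{2} = 9 \left(1 + c\right)^{2}$)
$\frac{\left(-38 + 34 \cdot 33\right) + 7508}{y{\left(-20 \right)} + 25193} = \frac{\left(-38 + 34 \cdot 33\right) + 7508}{9 \left(1 - 20\right)^{2} + 25193} = \frac{\left(-38 + 1122\right) + 7508}{9 \left(-19\right)^{2} + 25193} = \frac{1084 + 7508}{9 \cdot 361 + 25193} = \frac{8592}{3249 + 25193} = \frac{8592}{28442} = 8592 \cdot \frac{1}{28442} = \frac{4296}{14221}$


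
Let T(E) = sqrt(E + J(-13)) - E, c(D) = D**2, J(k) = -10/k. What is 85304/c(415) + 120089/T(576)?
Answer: -15450198820184/74153023775 - 120089*sqrt(97474)/4305590 ≈ -217.06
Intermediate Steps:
T(E) = sqrt(10/13 + E) - E (T(E) = sqrt(E - 10/(-13)) - E = sqrt(E - 10*(-1/13)) - E = sqrt(E + 10/13) - E = sqrt(10/13 + E) - E)
85304/c(415) + 120089/T(576) = 85304/(415**2) + 120089/(-1*576 + sqrt(130 + 169*576)/13) = 85304/172225 + 120089/(-576 + sqrt(130 + 97344)/13) = 85304*(1/172225) + 120089/(-576 + sqrt(97474)/13) = 85304/172225 + 120089/(-576 + sqrt(97474)/13)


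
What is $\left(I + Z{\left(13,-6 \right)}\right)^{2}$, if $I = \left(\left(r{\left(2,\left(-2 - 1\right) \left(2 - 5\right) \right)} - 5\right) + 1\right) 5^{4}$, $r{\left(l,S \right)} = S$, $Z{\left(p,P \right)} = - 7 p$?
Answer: $9205156$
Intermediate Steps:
$I = 3125$ ($I = \left(\left(\left(-2 - 1\right) \left(2 - 5\right) - 5\right) + 1\right) 5^{4} = \left(\left(\left(-3\right) \left(-3\right) - 5\right) + 1\right) 625 = \left(\left(9 - 5\right) + 1\right) 625 = \left(4 + 1\right) 625 = 5 \cdot 625 = 3125$)
$\left(I + Z{\left(13,-6 \right)}\right)^{2} = \left(3125 - 91\right)^{2} = 3034^{2} = 9205156$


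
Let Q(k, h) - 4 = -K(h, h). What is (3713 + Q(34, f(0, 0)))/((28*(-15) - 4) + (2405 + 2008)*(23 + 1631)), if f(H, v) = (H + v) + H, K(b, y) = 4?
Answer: 3713/7298678 ≈ 0.00050872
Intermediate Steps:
f(H, v) = v + 2*H
Q(k, h) = 0 (Q(k, h) = 4 - 1*4 = 4 - 4 = 0)
(3713 + Q(34, f(0, 0)))/((28*(-15) - 4) + (2405 + 2008)*(23 + 1631)) = (3713 + 0)/((28*(-15) - 4) + (2405 + 2008)*(23 + 1631)) = 3713/((-420 - 4) + 4413*1654) = 3713/(-424 + 7299102) = 3713/7298678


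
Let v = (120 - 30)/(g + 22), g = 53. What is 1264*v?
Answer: 7584/5 ≈ 1516.8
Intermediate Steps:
v = 6/5 (v = (120 - 30)/(53 + 22) = 90/75 = 90*(1/75) = 6/5 ≈ 1.2000)
1264*v = 1264*(6/5) = 7584/5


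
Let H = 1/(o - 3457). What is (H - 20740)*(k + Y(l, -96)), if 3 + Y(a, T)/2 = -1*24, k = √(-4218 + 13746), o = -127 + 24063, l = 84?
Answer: 22935660786/20479 - 849468918*√2382/20479 ≈ -9.0450e+5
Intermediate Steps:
o = 23936
k = 2*√2382 (k = √9528 = 2*√2382 ≈ 97.611)
H = 1/20479 (H = 1/(23936 - 3457) = 1/20479 ≈ 4.8831e-5)
Y(a, T) = -54 (Y(a, T) = -6 + 2*(-1*24) = -6 + 2*(-24) = -6 - 48 = -54)
(H - 20740)*(k + Y(l, -96)) = (1/20479 - 20740)*(2*√2382 - 54) = -424734459*(-54 + 2*√2382)/20479 = 22935660786/20479 - 849468918*√2382/20479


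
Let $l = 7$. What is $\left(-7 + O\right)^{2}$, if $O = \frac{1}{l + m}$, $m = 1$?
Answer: $\frac{3025}{64} \approx 47.266$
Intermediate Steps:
$O = \frac{1}{8}$ ($O = \frac{1}{7 + 1} = \frac{1}{8} \approx 0.125$)
$\left(-7 + O\right)^{2} = \left(-7 + \frac{1}{8}\right)^{2} = \left(- \frac{55}{8}\right)^{2} = \frac{3025}{64}$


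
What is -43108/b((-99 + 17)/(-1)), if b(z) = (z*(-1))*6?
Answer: 10777/123 ≈ 87.618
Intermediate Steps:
b(z) = -6*z (b(z) = -z*6 = -6*z)
-43108/b((-99 + 17)/(-1)) = -43108*1/(6*(-99 + 17)) = -43108/((-(-492)*(-1))) = -43108/((-6*82)) = -43108/(-492) = -43108*(-1/492) = 10777/123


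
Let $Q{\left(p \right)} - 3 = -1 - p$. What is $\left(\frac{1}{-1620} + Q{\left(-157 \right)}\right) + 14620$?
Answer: $\frac{23941979}{1620} \approx 14779.0$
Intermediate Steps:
$Q{\left(p \right)} = 2 - p$ ($Q{\left(p \right)} = 3 - \left(1 + p\right) = 2 - p$)
$\left(\frac{1}{-1620} + Q{\left(-157 \right)}\right) + 14620 = \left(\frac{1}{-1620} + \left(2 - -157\right)\right) + 14620 = \left(- \frac{1}{1620} + \left(2 + 157\right)\right) + 14620 = \left(- \frac{1}{1620} + 159\right) + 14620 = \frac{257579}{1620} + 14620 = \frac{23941979}{1620}$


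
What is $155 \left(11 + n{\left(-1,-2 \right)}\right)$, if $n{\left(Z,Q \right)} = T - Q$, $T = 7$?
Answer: $3100$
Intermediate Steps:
$n{\left(Z,Q \right)} = 7 - Q$
$155 \left(11 + n{\left(-1,-2 \right)}\right) = 155 \left(11 + \left(7 - -2\right)\right) = 155 \left(11 + \left(7 + 2\right)\right) = 155 \left(11 + 9\right) = 155 \cdot 20 = 3100$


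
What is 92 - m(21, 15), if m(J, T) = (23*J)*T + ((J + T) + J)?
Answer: -7210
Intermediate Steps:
m(J, T) = T + 2*J + 23*J*T (m(J, T) = 23*J*T + (T + 2*J) = T + 2*J + 23*J*T)
92 - m(21, 15) = 92 - (15 + 2*21 + 23*21*15) = 92 - (15 + 42 + 7245) = 92 - 1*7302 = 92 - 7302 = -7210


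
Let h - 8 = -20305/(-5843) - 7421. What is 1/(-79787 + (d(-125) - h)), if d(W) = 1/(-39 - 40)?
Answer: -461597/33409231216 ≈ -1.3816e-5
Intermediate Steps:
d(W) = -1/79 (d(W) = 1/(-79) = -1/79)
h = -43293854/5843 (h = 8 + (-20305/(-5843) - 7421) = 8 + (-20305*(-1/5843) - 7421) = 8 + (20305/5843 - 7421) = 8 - 43340598/5843 = -43293854/5843 ≈ -7409.5)
1/(-79787 + (d(-125) - h)) = 1/(-79787 + (-1/79 - 1*(-43293854/5843))) = 1/(-79787 + (-1/79 + 43293854/5843)) = 1/(-79787 + 3420208623/461597) = 1/(-33409231216/461597) = -461597/33409231216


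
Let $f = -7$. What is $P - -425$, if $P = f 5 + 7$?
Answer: $397$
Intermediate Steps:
$P = -28$ ($P = \left(-7\right) 5 + 7 = -35 + 7 = -28$)
$P - -425 = -28 - -425 = -28 + 425 = 397$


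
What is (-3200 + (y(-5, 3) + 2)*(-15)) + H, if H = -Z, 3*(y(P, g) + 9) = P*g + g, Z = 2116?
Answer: -5151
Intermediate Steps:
y(P, g) = -9 + g/3 + P*g/3 (y(P, g) = -9 + (P*g + g)/3 = -9 + (g + P*g)/3 = -9 + (g/3 + P*g/3) = -9 + g/3 + P*g/3)
H = -2116 (H = -1*2116 = -2116)
(-3200 + (y(-5, 3) + 2)*(-15)) + H = (-3200 + ((-9 + (1/3)*3 + (1/3)*(-5)*3) + 2)*(-15)) - 2116 = (-3200 + ((-9 + 1 - 5) + 2)*(-15)) - 2116 = (-3200 + (-13 + 2)*(-15)) - 2116 = (-3200 - 11*(-15)) - 2116 = (-3200 + 165) - 2116 = -3035 - 2116 = -5151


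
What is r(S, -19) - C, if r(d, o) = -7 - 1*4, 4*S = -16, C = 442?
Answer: -453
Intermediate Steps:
S = -4 (S = (1/4)*(-16) = -4)
r(d, o) = -11 (r(d, o) = -7 - 4 = -11)
r(S, -19) - C = -11 - 1*442 = -11 - 442 = -453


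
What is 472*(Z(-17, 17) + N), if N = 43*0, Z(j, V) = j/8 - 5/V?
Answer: -19411/17 ≈ -1141.8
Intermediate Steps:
Z(j, V) = -5/V + j/8 (Z(j, V) = j*(⅛) - 5/V = j/8 - 5/V = -5/V + j/8)
N = 0
472*(Z(-17, 17) + N) = 472*((-5/17 + (⅛)*(-17)) + 0) = 472*((-5*1/17 - 17/8) + 0) = 472*((-5/17 - 17/8) + 0) = 472*(-329/136 + 0) = 472*(-329/136) = -19411/17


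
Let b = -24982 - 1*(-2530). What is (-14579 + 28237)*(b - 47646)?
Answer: -957398484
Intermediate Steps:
b = -22452 (b = -24982 + 2530 = -22452)
(-14579 + 28237)*(b - 47646) = (-14579 + 28237)*(-22452 - 47646) = 13658*(-70098) = -957398484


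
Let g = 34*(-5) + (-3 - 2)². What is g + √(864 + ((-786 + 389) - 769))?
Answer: -145 + I*√302 ≈ -145.0 + 17.378*I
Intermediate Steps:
g = -145 (g = -170 + (-5)² = -170 + 25 = -145)
g + √(864 + ((-786 + 389) - 769)) = -145 + √(864 + ((-786 + 389) - 769)) = -145 + √(864 + (-397 - 769)) = -145 + √(864 - 1166) = -145 + √(-302) = -145 + I*√302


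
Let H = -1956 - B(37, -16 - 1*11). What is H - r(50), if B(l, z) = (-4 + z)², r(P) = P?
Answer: -2967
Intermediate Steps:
H = -2917 (H = -1956 - (-4 + (-16 - 1*11))² = -1956 - (-4 + (-16 - 11))² = -1956 - (-4 - 27)² = -1956 - 1*(-31)² = -1956 - 1*961 = -1956 - 961 = -2917)
H - r(50) = -2917 - 1*50 = -2917 - 50 = -2967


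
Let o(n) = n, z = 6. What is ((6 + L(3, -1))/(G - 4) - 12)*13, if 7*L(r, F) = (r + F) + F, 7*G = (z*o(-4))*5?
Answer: -23647/148 ≈ -159.78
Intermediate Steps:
G = -120/7 (G = ((6*(-4))*5)/7 = (-24*5)/7 = (⅐)*(-120) = -120/7 ≈ -17.143)
L(r, F) = r/7 + 2*F/7 (L(r, F) = ((r + F) + F)/7 = ((F + r) + F)/7 = (r + 2*F)/7 = r/7 + 2*F/7)
((6 + L(3, -1))/(G - 4) - 12)*13 = ((6 + ((⅐)*3 + (2/7)*(-1)))/(-120/7 - 4) - 12)*13 = ((6 + (3/7 - 2/7))/(-148/7) - 12)*13 = ((6 + ⅐)*(-7/148) - 12)*13 = ((43/7)*(-7/148) - 12)*13 = (-43/148 - 12)*13 = -1819/148*13 = -23647/148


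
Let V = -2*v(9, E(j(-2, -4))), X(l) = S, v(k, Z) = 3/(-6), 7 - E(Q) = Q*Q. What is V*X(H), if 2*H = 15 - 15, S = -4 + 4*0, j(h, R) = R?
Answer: -4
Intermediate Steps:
E(Q) = 7 - Q² (E(Q) = 7 - Q*Q = 7 - Q²)
v(k, Z) = -½ (v(k, Z) = 3*(-⅙) = -½)
S = -4 (S = -4 + 0 = -4)
H = 0 (H = (15 - 15)/2 = (½)*0 = 0)
X(l) = -4
V = 1 (V = -2*(-½) = 1)
V*X(H) = 1*(-4) = -4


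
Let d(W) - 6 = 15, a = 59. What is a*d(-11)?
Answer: 1239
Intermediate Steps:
d(W) = 21 (d(W) = 6 + 15 = 21)
a*d(-11) = 59*21 = 1239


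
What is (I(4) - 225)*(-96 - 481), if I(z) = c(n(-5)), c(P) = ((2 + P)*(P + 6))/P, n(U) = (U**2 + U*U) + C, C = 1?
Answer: 1625986/17 ≈ 95646.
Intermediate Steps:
n(U) = 1 + 2*U**2 (n(U) = (U**2 + U*U) + 1 = (U**2 + U**2) + 1 = 2*U**2 + 1 = 1 + 2*U**2)
c(P) = (2 + P)*(6 + P)/P (c(P) = ((2 + P)*(6 + P))/P = (2 + P)*(6 + P)/P)
I(z) = 1007/17 (I(z) = 8 + (1 + 2*(-5)**2) + 12/(1 + 2*(-5)**2) = 8 + (1 + 2*25) + 12/(1 + 2*25) = 8 + (1 + 50) + 12/(1 + 50) = 8 + 51 + 12/51 = 8 + 51 + 12*(1/51) = 8 + 51 + 4/17 = 1007/17)
(I(4) - 225)*(-96 - 481) = (1007/17 - 225)*(-96 - 481) = -2818/17*(-577) = 1625986/17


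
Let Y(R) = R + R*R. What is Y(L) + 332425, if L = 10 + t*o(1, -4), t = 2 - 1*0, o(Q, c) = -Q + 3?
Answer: 332635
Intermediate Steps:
o(Q, c) = 3 - Q
t = 2 (t = 2 + 0 = 2)
L = 14 (L = 10 + 2*(3 - 1*1) = 10 + 2*(3 - 1) = 10 + 2*2 = 10 + 4 = 14)
Y(R) = R + R²
Y(L) + 332425 = 14*(1 + 14) + 332425 = 14*15 + 332425 = 210 + 332425 = 332635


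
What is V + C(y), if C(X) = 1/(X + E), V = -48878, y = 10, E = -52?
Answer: -2052877/42 ≈ -48878.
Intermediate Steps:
C(X) = 1/(-52 + X) (C(X) = 1/(X - 52) = 1/(-52 + X))
V + C(y) = -48878 + 1/(-52 + 10) = -48878 + 1/(-42) = -48878 - 1/42 = -2052877/42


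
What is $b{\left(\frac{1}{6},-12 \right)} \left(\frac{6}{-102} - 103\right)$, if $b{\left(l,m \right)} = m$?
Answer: $\frac{21024}{17} \approx 1236.7$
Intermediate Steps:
$b{\left(\frac{1}{6},-12 \right)} \left(\frac{6}{-102} - 103\right) = - 12 \left(\frac{6}{-102} - 103\right) = - 12 \left(6 \left(- \frac{1}{102}\right) - 103\right) = - 12 \left(- \frac{1}{17} - 103\right) = \left(-12\right) \left(- \frac{1752}{17}\right) = \frac{21024}{17}$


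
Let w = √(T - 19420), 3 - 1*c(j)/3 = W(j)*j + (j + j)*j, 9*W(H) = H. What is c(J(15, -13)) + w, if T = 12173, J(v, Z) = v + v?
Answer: -5691 + I*√7247 ≈ -5691.0 + 85.129*I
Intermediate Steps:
J(v, Z) = 2*v
W(H) = H/9
c(j) = 9 - 19*j²/3 (c(j) = 9 - 3*((j/9)*j + (j + j)*j) = 9 - 3*(j²/9 + (2*j)*j) = 9 - 3*(j²/9 + 2*j²) = 9 - 19*j²/3)
w = I*√7247 (w = √(12173 - 19420) = √(-7247) = I*√7247 ≈ 85.129*I)
c(J(15, -13)) + w = (9 - 19*(2*15)²/3) + I*√7247 = (9 - 19/3*30²) + I*√7247 = (9 - 19/3*900) + I*√7247 = (9 - 5700) + I*√7247 = -5691 + I*√7247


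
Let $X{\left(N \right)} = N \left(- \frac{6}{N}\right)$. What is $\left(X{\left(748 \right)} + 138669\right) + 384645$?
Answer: $523308$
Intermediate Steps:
$X{\left(N \right)} = -6$
$\left(X{\left(748 \right)} + 138669\right) + 384645 = \left(-6 + 138669\right) + 384645 = 138663 + 384645 = 523308$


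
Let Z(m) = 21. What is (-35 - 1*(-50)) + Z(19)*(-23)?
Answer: -468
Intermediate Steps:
(-35 - 1*(-50)) + Z(19)*(-23) = (-35 - 1*(-50)) + 21*(-23) = (-35 + 50) - 483 = 15 - 483 = -468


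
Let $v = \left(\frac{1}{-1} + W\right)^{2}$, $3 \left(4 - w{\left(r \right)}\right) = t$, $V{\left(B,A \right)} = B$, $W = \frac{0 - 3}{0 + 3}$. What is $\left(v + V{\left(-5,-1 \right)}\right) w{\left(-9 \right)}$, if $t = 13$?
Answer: $\frac{1}{3} \approx 0.33333$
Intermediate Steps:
$W = -1$ ($W = - \frac{3}{3} = \left(-3\right) \frac{1}{3} = -1$)
$w{\left(r \right)} = - \frac{1}{3}$ ($w{\left(r \right)} = 4 - \frac{13}{3} = - \frac{1}{3}$)
$v = 4$ ($v = \left(\frac{1}{-1} - 1\right)^{2} = \left(-1 - 1\right)^{2} = \left(-2\right)^{2} = 4$)
$\left(v + V{\left(-5,-1 \right)}\right) w{\left(-9 \right)} = \left(4 - 5\right) \left(- \frac{1}{3}\right) = \left(-1\right) \left(- \frac{1}{3}\right) = \frac{1}{3}$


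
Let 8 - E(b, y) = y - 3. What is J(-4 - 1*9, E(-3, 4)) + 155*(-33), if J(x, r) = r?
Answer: -5108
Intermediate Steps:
E(b, y) = 11 - y (E(b, y) = 8 - (y - 3) = 8 - (-3 + y) = 8 + (3 - y) = 11 - y)
J(-4 - 1*9, E(-3, 4)) + 155*(-33) = (11 - 1*4) + 155*(-33) = (11 - 4) - 5115 = 7 - 5115 = -5108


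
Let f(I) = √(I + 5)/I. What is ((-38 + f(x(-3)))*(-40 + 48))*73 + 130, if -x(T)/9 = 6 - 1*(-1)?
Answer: -22062 - 584*I*√58/63 ≈ -22062.0 - 70.597*I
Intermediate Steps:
x(T) = -63 (x(T) = -9*(6 - 1*(-1)) = -9*(6 + 1) = -9*7 = -63)
f(I) = √(5 + I)/I
((-38 + f(x(-3)))*(-40 + 48))*73 + 130 = ((-38 + √(5 - 63)/(-63))*(-40 + 48))*73 + 130 = ((-38 - I*√58/63)*8)*73 + 130 = (-304 - 8*I*√58/63)*73 + 130 = (-22192 - 584*I*√58/63) + 130 = -22062 - 584*I*√58/63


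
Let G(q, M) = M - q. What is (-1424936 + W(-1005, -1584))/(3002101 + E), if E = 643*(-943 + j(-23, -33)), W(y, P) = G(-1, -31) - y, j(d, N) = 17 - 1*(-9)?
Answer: -1423961/2412470 ≈ -0.59025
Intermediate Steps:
j(d, N) = 26 (j(d, N) = 17 + 9 = 26)
W(y, P) = -30 - y (W(y, P) = (-31 - 1*(-1)) - y = (-31 + 1) - y = -30 - y)
E = -589631 (E = 643*(-943 + 26) = 643*(-917) = -589631)
(-1424936 + W(-1005, -1584))/(3002101 + E) = (-1424936 + (-30 - 1*(-1005)))/(3002101 - 589631) = (-1424936 + (-30 + 1005))/2412470 = (-1424936 + 975)*(1/2412470) = -1423961*1/2412470 = -1423961/2412470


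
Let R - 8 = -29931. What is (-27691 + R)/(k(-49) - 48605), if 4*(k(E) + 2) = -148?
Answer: 28807/24322 ≈ 1.1844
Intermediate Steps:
R = -29923 (R = 8 - 29931 = -29923)
k(E) = -39 (k(E) = -2 + (1/4)*(-148) = -2 - 37 = -39)
(-27691 + R)/(k(-49) - 48605) = (-27691 - 29923)/(-39 - 48605) = -57614/(-48644) = -57614*(-1/48644) = 28807/24322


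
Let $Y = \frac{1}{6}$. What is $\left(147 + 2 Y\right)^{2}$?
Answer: $\frac{195364}{9} \approx 21707.0$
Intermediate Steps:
$Y = \frac{1}{6} \approx 0.16667$
$\left(147 + 2 Y\right)^{2} = \left(147 + 2 \cdot \frac{1}{6}\right)^{2} = \left(147 + \frac{1}{3}\right)^{2} = \left(\frac{442}{3}\right)^{2} = \frac{195364}{9}$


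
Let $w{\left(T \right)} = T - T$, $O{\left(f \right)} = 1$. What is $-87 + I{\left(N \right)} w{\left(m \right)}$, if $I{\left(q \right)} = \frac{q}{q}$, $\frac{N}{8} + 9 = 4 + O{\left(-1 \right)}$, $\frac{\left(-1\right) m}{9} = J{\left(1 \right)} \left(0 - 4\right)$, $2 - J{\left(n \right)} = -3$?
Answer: $-87$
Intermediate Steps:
$J{\left(n \right)} = 5$ ($J{\left(n \right)} = 2 - -3 = 2 + 3 = 5$)
$m = 180$ ($m = - 9 \cdot 5 \left(0 - 4\right) = - 9 \cdot 5 \left(-4\right) = \left(-9\right) \left(-20\right) = 180$)
$N = -32$ ($N = -72 + 8 \left(4 + 1\right) = -72 + 8 \cdot 5 = -72 + 40 = -32$)
$I{\left(q \right)} = 1$
$w{\left(T \right)} = 0$
$-87 + I{\left(N \right)} w{\left(m \right)} = -87 + 1 \cdot 0 = -87 + 0 = -87$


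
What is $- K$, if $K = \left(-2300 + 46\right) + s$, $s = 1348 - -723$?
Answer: $183$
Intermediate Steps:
$s = 2071$ ($s = 1348 + 723 = 2071$)
$K = -183$ ($K = \left(-2300 + 46\right) + 2071 = -2254 + 2071 = -183$)
$- K = \left(-1\right) \left(-183\right) = 183$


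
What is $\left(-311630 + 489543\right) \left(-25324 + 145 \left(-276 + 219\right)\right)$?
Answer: $-5975919757$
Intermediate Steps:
$\left(-311630 + 489543\right) \left(-25324 + 145 \left(-276 + 219\right)\right) = 177913 \left(-25324 + 145 \left(-57\right)\right) = 177913 \left(-25324 - 8265\right) = 177913 \left(-33589\right) = -5975919757$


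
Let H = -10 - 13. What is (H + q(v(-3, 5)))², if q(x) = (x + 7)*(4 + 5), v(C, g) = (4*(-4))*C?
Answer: 222784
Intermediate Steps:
v(C, g) = -16*C
q(x) = 63 + 9*x (q(x) = (7 + x)*9 = 63 + 9*x)
H = -23
(H + q(v(-3, 5)))² = (-23 + (63 + 9*(-16*(-3))))² = (-23 + (63 + 9*48))² = (-23 + (63 + 432))² = (-23 + 495)² = 472² = 222784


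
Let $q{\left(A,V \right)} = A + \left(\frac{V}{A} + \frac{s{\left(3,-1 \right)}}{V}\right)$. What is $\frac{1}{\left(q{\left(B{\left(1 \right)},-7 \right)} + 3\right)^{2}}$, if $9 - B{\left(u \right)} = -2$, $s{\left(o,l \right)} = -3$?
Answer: $\frac{5929}{1127844} \approx 0.0052569$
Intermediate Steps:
$B{\left(u \right)} = 11$ ($B{\left(u \right)} = 9 - -2 = 9 + 2 = 11$)
$q{\left(A,V \right)} = A - \frac{3}{V} + \frac{V}{A}$ ($q{\left(A,V \right)} = A - \left(\frac{3}{V} - \frac{V}{A}\right) = A - \frac{3}{V} + \frac{V}{A}$)
$\frac{1}{\left(q{\left(B{\left(1 \right)},-7 \right)} + 3\right)^{2}} = \frac{1}{\left(\left(11 - \frac{3}{-7} - \frac{7}{11}\right) + 3\right)^{2}} = \frac{1}{\left(\left(11 - - \frac{3}{7} - \frac{7}{11}\right) + 3\right)^{2}} = \frac{1}{\left(\left(11 + \frac{3}{7} - \frac{7}{11}\right) + 3\right)^{2}} = \frac{1}{\left(\frac{831}{77} + 3\right)^{2}} = \frac{1}{\left(\frac{1062}{77}\right)^{2}} = \frac{1}{\frac{1127844}{5929}} = \frac{5929}{1127844}$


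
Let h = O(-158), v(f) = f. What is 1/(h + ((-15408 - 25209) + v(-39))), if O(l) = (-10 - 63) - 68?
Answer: -1/40797 ≈ -2.4512e-5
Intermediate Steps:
O(l) = -141 (O(l) = -73 - 68 = -141)
h = -141
1/(h + ((-15408 - 25209) + v(-39))) = 1/(-141 + ((-15408 - 25209) - 39)) = 1/(-141 + (-40617 - 39)) = 1/(-141 - 40656) = 1/(-40797) = -1/40797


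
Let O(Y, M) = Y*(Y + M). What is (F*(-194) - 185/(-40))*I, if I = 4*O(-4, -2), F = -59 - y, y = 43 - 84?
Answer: 335676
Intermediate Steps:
O(Y, M) = Y*(M + Y)
y = -41
F = -18 (F = -59 - 1*(-41) = -59 + 41 = -18)
I = 96 (I = 4*(-4*(-2 - 4)) = 4*(-4*(-6)) = 4*24 = 96)
(F*(-194) - 185/(-40))*I = (-18*(-194) - 185/(-40))*96 = (3492 - 185*(-1/40))*96 = (3492 + 37/8)*96 = (27973/8)*96 = 335676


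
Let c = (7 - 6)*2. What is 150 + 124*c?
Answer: 398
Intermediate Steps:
c = 2 (c = 1*2 = 2)
150 + 124*c = 150 + 124*2 = 150 + 248 = 398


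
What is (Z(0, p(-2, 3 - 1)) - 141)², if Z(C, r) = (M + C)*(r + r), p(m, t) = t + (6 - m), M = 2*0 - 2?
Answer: 32761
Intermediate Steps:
M = -2 (M = 0 - 2 = -2)
p(m, t) = 6 + t - m
Z(C, r) = 2*r*(-2 + C) (Z(C, r) = (-2 + C)*(r + r) = (-2 + C)*(2*r) = 2*r*(-2 + C))
(Z(0, p(-2, 3 - 1)) - 141)² = (2*(6 + (3 - 1) - 1*(-2))*(-2 + 0) - 141)² = (2*(6 + 2 + 2)*(-2) - 141)² = (2*10*(-2) - 141)² = (-40 - 141)² = (-181)² = 32761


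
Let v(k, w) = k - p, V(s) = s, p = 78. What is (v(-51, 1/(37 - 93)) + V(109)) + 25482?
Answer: 25462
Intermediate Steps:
v(k, w) = -78 + k (v(k, w) = k - 1*78 = k - 78 = -78 + k)
(v(-51, 1/(37 - 93)) + V(109)) + 25482 = ((-78 - 51) + 109) + 25482 = (-129 + 109) + 25482 = -20 + 25482 = 25462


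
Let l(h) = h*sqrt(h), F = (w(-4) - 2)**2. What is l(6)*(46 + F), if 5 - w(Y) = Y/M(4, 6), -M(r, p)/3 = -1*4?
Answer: 1028*sqrt(6)/3 ≈ 839.36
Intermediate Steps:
M(r, p) = 12 (M(r, p) = -(-3)*4 = -3*(-4) = 12)
w(Y) = 5 - Y/12
F = 100/9 (F = ((5 - 1/12*(-4)) - 2)**2 = ((5 + 1/3) - 2)**2 = (16/3 - 2)**2 = (10/3)**2 = 100/9 ≈ 11.111)
l(h) = h**(3/2)
l(6)*(46 + F) = 6**(3/2)*(46 + 100/9) = (6*sqrt(6))*(514/9) = 1028*sqrt(6)/3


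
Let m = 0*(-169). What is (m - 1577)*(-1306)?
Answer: 2059562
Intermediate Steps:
m = 0
(m - 1577)*(-1306) = (0 - 1577)*(-1306) = -1577*(-1306) = 2059562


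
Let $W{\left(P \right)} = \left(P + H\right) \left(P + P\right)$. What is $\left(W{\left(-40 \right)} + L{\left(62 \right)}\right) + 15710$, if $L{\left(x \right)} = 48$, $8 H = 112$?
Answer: $17838$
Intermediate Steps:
$H = 14$ ($H = \frac{1}{8} \cdot 112 = 14$)
$W{\left(P \right)} = 2 P \left(14 + P\right)$ ($W{\left(P \right)} = \left(P + 14\right) \left(P + P\right) = \left(14 + P\right) 2 P = 2 P \left(14 + P\right)$)
$\left(W{\left(-40 \right)} + L{\left(62 \right)}\right) + 15710 = \left(2 \left(-40\right) \left(14 - 40\right) + 48\right) + 15710 = \left(2 \left(-40\right) \left(-26\right) + 48\right) + 15710 = \left(2080 + 48\right) + 15710 = 2128 + 15710 = 17838$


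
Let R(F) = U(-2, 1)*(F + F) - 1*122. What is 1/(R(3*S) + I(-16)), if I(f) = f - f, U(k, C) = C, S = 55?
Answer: 1/208 ≈ 0.0048077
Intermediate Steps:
I(f) = 0
R(F) = -122 + 2*F (R(F) = 1*(F + F) - 1*122 = 1*(2*F) - 122 = 2*F - 122 = -122 + 2*F)
1/(R(3*S) + I(-16)) = 1/((-122 + 2*(3*55)) + 0) = 1/((-122 + 2*165) + 0) = 1/((-122 + 330) + 0) = 1/(208 + 0) = 1/208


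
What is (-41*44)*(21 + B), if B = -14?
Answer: -12628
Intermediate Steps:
(-41*44)*(21 + B) = (-41*44)*(21 - 14) = -1804*7 = -12628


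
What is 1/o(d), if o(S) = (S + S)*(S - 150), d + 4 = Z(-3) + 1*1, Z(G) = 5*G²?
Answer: -1/9072 ≈ -0.00011023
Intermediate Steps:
d = 42 (d = -4 + (5*(-3)² + 1*1) = -4 + (5*9 + 1) = -4 + (45 + 1) = -4 + 46 = 42)
o(S) = 2*S*(-150 + S) (o(S) = (2*S)*(-150 + S) = 2*S*(-150 + S))
1/o(d) = 1/(2*42*(-150 + 42)) = 1/(2*42*(-108)) = 1/(-9072) = -1/9072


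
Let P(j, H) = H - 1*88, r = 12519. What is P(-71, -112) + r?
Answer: 12319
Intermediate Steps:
P(j, H) = -88 + H (P(j, H) = H - 88 = -88 + H)
P(-71, -112) + r = (-88 - 112) + 12519 = -200 + 12519 = 12319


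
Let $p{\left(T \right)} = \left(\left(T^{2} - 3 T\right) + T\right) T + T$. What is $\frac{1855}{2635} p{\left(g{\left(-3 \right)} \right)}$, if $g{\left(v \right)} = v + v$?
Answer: $- \frac{109074}{527} \approx -206.97$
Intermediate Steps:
$g{\left(v \right)} = 2 v$
$p{\left(T \right)} = T + T \left(T^{2} - 2 T\right)$ ($p{\left(T \right)} = \left(T^{2} - 2 T\right) T + T = T \left(T^{2} - 2 T\right) + T = T + T \left(T^{2} - 2 T\right)$)
$\frac{1855}{2635} p{\left(g{\left(-3 \right)} \right)} = \frac{1855}{2635} \cdot 2 \left(-3\right) \left(1 + \left(2 \left(-3\right)\right)^{2} - 2 \cdot 2 \left(-3\right)\right) = 1855 \cdot \frac{1}{2635} \left(- 6 \left(1 + \left(-6\right)^{2} - -12\right)\right) = \frac{371 \left(- 6 \left(1 + 36 + 12\right)\right)}{527} = \frac{371 \left(\left(-6\right) 49\right)}{527} = \frac{371}{527} \left(-294\right) = - \frac{109074}{527}$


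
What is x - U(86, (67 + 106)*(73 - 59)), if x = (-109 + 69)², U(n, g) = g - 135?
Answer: -687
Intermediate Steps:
U(n, g) = -135 + g
x = 1600 (x = (-40)² = 1600)
x - U(86, (67 + 106)*(73 - 59)) = 1600 - (-135 + (67 + 106)*(73 - 59)) = 1600 - (-135 + 173*14) = 1600 - (-135 + 2422) = 1600 - 1*2287 = 1600 - 2287 = -687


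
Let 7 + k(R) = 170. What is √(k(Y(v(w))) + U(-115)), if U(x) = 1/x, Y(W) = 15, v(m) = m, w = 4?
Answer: 2*√538890/115 ≈ 12.767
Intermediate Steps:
k(R) = 163 (k(R) = -7 + 170 = 163)
√(k(Y(v(w))) + U(-115)) = √(163 + 1/(-115)) = √(163 - 1/115) = √(18744/115) = 2*√538890/115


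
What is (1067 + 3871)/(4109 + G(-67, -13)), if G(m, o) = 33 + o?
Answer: 4938/4129 ≈ 1.1959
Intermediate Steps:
(1067 + 3871)/(4109 + G(-67, -13)) = (1067 + 3871)/(4109 + (33 - 13)) = 4938/(4109 + 20) = 4938/4129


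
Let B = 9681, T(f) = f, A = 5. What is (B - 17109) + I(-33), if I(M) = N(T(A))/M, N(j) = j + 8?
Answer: -245137/33 ≈ -7428.4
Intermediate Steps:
N(j) = 8 + j
I(M) = 13/M (I(M) = (8 + 5)/M = 13/M)
(B - 17109) + I(-33) = (9681 - 17109) + 13/(-33) = -7428 + 13*(-1/33) = -7428 - 13/33 = -245137/33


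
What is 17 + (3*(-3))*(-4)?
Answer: 53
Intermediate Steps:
17 + (3*(-3))*(-4) = 17 - 9*(-4) = 17 + 36 = 53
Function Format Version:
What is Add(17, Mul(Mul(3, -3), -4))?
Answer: 53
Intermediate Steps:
Add(17, Mul(Mul(3, -3), -4)) = Add(17, Mul(-9, -4)) = Add(17, 36) = 53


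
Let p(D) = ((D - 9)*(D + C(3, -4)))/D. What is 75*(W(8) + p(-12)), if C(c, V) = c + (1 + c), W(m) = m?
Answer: -225/4 ≈ -56.250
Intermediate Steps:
C(c, V) = 1 + 2*c
p(D) = (-9 + D)*(7 + D)/D (p(D) = ((D - 9)*(D + (1 + 2*3)))/D = ((-9 + D)*(D + (1 + 6)))/D = ((-9 + D)*(D + 7))/D = ((-9 + D)*(7 + D))/D = (-9 + D)*(7 + D)/D)
75*(W(8) + p(-12)) = 75*(8 + (-2 - 12 - 63/(-12))) = 75*(8 + (-2 - 12 - 63*(-1/12))) = 75*(8 + (-2 - 12 + 21/4)) = 75*(8 - 35/4) = 75*(-¾) = -225/4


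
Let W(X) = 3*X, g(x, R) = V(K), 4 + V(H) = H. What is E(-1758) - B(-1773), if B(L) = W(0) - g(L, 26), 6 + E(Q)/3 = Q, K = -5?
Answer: -5301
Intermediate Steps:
V(H) = -4 + H
g(x, R) = -9 (g(x, R) = -4 - 5 = -9)
E(Q) = -18 + 3*Q
B(L) = 9 (B(L) = 3*0 - 1*(-9) = 0 + 9 = 9)
E(-1758) - B(-1773) = (-18 + 3*(-1758)) - 1*9 = (-18 - 5274) - 9 = -5292 - 9 = -5301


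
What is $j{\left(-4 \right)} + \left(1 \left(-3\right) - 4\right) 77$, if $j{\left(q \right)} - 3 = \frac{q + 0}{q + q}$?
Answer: $- \frac{1071}{2} \approx -535.5$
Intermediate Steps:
$j{\left(q \right)} = \frac{7}{2}$ ($j{\left(q \right)} = 3 + \frac{q + 0}{q + q} = 3 + \frac{q}{2 q} = 3 + q \frac{1}{2 q} = 3 + \frac{1}{2} = \frac{7}{2}$)
$j{\left(-4 \right)} + \left(1 \left(-3\right) - 4\right) 77 = \frac{7}{2} + \left(1 \left(-3\right) - 4\right) 77 = \frac{7}{2} + \left(-3 - 4\right) 77 = \frac{7}{2} - 539 = - \frac{1071}{2}$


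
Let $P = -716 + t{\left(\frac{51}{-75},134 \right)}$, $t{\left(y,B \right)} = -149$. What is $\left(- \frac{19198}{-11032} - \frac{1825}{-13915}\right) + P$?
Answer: $- \frac{13249911863}{15351028} \approx -863.13$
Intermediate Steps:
$P = -865$ ($P = -716 - 149 = -865$)
$\left(- \frac{19198}{-11032} - \frac{1825}{-13915}\right) + P = \left(- \frac{19198}{-11032} - \frac{1825}{-13915}\right) - 865 = \left(\left(-19198\right) \left(- \frac{1}{11032}\right) - - \frac{365}{2783}\right) - 865 = \left(\frac{9599}{5516} + \frac{365}{2783}\right) - 865 = \frac{28727357}{15351028} - 865 = - \frac{13249911863}{15351028}$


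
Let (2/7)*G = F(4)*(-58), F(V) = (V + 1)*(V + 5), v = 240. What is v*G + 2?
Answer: -2192398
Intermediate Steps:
F(V) = (1 + V)*(5 + V)
G = -9135 (G = 7*((5 + 4**2 + 6*4)*(-58))/2 = 7*((5 + 16 + 24)*(-58))/2 = 7*(45*(-58))/2 = (7/2)*(-2610) = -9135)
v*G + 2 = 240*(-9135) + 2 = -2192400 + 2 = -2192398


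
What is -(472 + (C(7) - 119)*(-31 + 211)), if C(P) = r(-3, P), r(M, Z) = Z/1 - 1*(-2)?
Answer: 19328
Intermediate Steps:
r(M, Z) = 2 + Z (r(M, Z) = Z*1 + 2 = Z + 2 = 2 + Z)
C(P) = 2 + P
-(472 + (C(7) - 119)*(-31 + 211)) = -(472 + ((2 + 7) - 119)*(-31 + 211)) = -(472 + (9 - 119)*180) = -(472 - 110*180) = -(472 - 19800) = -1*(-19328) = 19328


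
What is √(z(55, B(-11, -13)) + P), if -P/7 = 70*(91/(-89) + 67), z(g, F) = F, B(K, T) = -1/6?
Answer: I*√9218852646/534 ≈ 179.8*I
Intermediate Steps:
B(K, T) = -⅙ (B(K, T) = -1*⅙ = -⅙)
P = -2877280/89 (P = -490*(91/(-89) + 67) = -490*(91*(-1/89) + 67) = -490*(-91/89 + 67) = -490*5872/89 = -7*411040/89 = -2877280/89 ≈ -32329.)
√(z(55, B(-11, -13)) + P) = √(-⅙ - 2877280/89) = √(-17263769/534) = I*√9218852646/534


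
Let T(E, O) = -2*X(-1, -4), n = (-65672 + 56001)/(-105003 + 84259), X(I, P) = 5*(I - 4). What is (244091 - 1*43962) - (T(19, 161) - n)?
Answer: 4150448447/20744 ≈ 2.0008e+5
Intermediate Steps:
X(I, P) = -20 + 5*I (X(I, P) = 5*(-4 + I) = -20 + 5*I)
n = 9671/20744 (n = -9671/(-20744) = -9671*(-1/20744) = 9671/20744 ≈ 0.46621)
T(E, O) = 50 (T(E, O) = -2*(-20 + 5*(-1)) = -2*(-20 - 5) = -2*(-25) = 50)
(244091 - 1*43962) - (T(19, 161) - n) = (244091 - 1*43962) - (50 - 1*9671/20744) = (244091 - 43962) - (50 - 9671/20744) = 200129 - 1*1027529/20744 = 200129 - 1027529/20744 = 4150448447/20744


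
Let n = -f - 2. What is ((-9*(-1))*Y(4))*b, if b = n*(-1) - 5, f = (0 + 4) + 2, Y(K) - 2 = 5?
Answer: 189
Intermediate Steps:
Y(K) = 7 (Y(K) = 2 + 5 = 7)
f = 6 (f = 4 + 2 = 6)
n = -8 (n = -1*6 - 2 = -6 - 2 = -8)
b = 3 (b = -8*(-1) - 5 = 8 - 5 = 3)
((-9*(-1))*Y(4))*b = (-9*(-1)*7)*3 = (9*7)*3 = 63*3 = 189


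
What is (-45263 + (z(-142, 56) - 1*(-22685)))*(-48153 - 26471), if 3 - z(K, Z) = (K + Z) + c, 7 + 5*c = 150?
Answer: 8401766912/5 ≈ 1.6804e+9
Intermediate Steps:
c = 143/5 (c = -7/5 + (⅕)*150 = -7/5 + 30 = 143/5 ≈ 28.600)
z(K, Z) = -128/5 - K - Z (z(K, Z) = 3 - ((K + Z) + 143/5) = 3 - (143/5 + K + Z) = 3 + (-143/5 - K - Z) = -128/5 - K - Z)
(-45263 + (z(-142, 56) - 1*(-22685)))*(-48153 - 26471) = (-45263 + ((-128/5 - 1*(-142) - 1*56) - 1*(-22685)))*(-48153 - 26471) = (-45263 + ((-128/5 + 142 - 56) + 22685))*(-74624) = (-45263 + (302/5 + 22685))*(-74624) = (-45263 + 113727/5)*(-74624) = -112588/5*(-74624) = 8401766912/5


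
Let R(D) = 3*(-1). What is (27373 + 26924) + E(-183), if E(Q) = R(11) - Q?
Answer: 54477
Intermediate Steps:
R(D) = -3
E(Q) = -3 - Q
(27373 + 26924) + E(-183) = (27373 + 26924) + (-3 - 1*(-183)) = 54297 + (-3 + 183) = 54297 + 180 = 54477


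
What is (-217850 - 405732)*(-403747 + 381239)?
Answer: 14035583656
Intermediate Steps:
(-217850 - 405732)*(-403747 + 381239) = -623582*(-22508) = 14035583656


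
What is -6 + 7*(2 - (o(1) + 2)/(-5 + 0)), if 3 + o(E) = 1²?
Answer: 8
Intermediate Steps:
o(E) = -2 (o(E) = -3 + 1² = -3 + 1 = -2)
-6 + 7*(2 - (o(1) + 2)/(-5 + 0)) = -6 + 7*(2 - (-2 + 2)/(-5 + 0)) = -6 + 7*(2 - 0/(-5)) = -6 + 7*(2 - 0*(-1)/5) = -6 + 7*(2 - 1*0) = -6 + 7*(2 + 0) = -6 + 7*2 = -6 + 14 = 8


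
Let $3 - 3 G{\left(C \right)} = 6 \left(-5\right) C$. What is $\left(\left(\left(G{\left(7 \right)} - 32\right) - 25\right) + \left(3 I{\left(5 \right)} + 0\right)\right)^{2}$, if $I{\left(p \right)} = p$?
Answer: $841$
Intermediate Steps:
$G{\left(C \right)} = 1 + 10 C$ ($G{\left(C \right)} = 1 - \frac{6 \left(-5\right) C}{3} = 1 - \frac{\left(-30\right) C}{3} = 1 + 10 C$)
$\left(\left(\left(G{\left(7 \right)} - 32\right) - 25\right) + \left(3 I{\left(5 \right)} + 0\right)\right)^{2} = \left(\left(\left(\left(1 + 10 \cdot 7\right) - 32\right) - 25\right) + \left(3 \cdot 5 + 0\right)\right)^{2} = \left(\left(\left(\left(1 + 70\right) - 32\right) - 25\right) + \left(15 + 0\right)\right)^{2} = \left(\left(\left(71 - 32\right) - 25\right) + 15\right)^{2} = \left(\left(39 - 25\right) + 15\right)^{2} = \left(14 + 15\right)^{2} = 29^{2} = 841$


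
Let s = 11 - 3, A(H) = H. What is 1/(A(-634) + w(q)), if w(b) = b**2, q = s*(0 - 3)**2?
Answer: 1/4550 ≈ 0.00021978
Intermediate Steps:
s = 8
q = 72 (q = 8*(0 - 3)**2 = 8*(-3)**2 = 8*9 = 72)
1/(A(-634) + w(q)) = 1/(-634 + 72**2) = 1/(-634 + 5184) = 1/4550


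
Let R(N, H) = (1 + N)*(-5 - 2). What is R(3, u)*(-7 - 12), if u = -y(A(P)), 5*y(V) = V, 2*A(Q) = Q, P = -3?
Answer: 532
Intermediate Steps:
A(Q) = Q/2
y(V) = V/5
u = 3/10 (u = -(½)*(-3)/5 = -(-3)/(5*2) = -1*(-3/10) = 3/10 ≈ 0.30000)
R(N, H) = -7 - 7*N (R(N, H) = (1 + N)*(-7) = -7 - 7*N)
R(3, u)*(-7 - 12) = (-7 - 7*3)*(-7 - 12) = (-7 - 21)*(-19) = -28*(-19) = 532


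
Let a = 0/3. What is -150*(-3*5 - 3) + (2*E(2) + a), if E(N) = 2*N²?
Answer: 2716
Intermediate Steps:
a = 0 (a = 0*(⅓) = 0)
-150*(-3*5 - 3) + (2*E(2) + a) = -150*(-3*5 - 3) + (2*(2*2²) + 0) = -150*(-15 - 3) + (2*(2*4) + 0) = -150*(-18) + (2*8 + 0) = 2700 + (16 + 0) = 2700 + 16 = 2716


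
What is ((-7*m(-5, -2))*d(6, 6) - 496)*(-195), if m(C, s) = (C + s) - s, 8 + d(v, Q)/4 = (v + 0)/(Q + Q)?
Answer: 301470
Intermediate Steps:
d(v, Q) = -32 + 2*v/Q (d(v, Q) = -32 + 4*((v + 0)/(Q + Q)) = -32 + 4*(v/((2*Q))) = -32 + 4*(v*(1/(2*Q))) = -32 + 4*(v/(2*Q)) = -32 + 2*v/Q)
m(C, s) = C
((-7*m(-5, -2))*d(6, 6) - 496)*(-195) = ((-7*(-5))*(-32 + 2*6/6) - 496)*(-195) = (35*(-32 + 2*6*(⅙)) - 496)*(-195) = (35*(-32 + 2) - 496)*(-195) = (35*(-30) - 496)*(-195) = (-1050 - 496)*(-195) = -1546*(-195) = 301470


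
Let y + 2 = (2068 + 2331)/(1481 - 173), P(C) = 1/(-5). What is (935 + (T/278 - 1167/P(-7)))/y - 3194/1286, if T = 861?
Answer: 791413909073/159359191 ≈ 4966.2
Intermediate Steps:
P(C) = -⅕
y = 1783/1308 (y = -2 + (2068 + 2331)/(1481 - 173) = -2 + 4399/1308 = 1783/1308 ≈ 1.3631)
(935 + (T/278 - 1167/P(-7)))/y - 3194/1286 = (935 + (861/278 - 1167/(-⅕)))/(1783/1308) - 3194/1286 = (935 + (861*(1/278) - 1167*(-5)))*(1308/1783) - 3194*1/1286 = (935 + (861/278 + 5835))*(1308/1783) - 1597/643 = (935 + 1622991/278)*(1308/1783) - 1597/643 = (1882921/278)*(1308/1783) - 1597/643 = 1231430334/247837 - 1597/643 = 791413909073/159359191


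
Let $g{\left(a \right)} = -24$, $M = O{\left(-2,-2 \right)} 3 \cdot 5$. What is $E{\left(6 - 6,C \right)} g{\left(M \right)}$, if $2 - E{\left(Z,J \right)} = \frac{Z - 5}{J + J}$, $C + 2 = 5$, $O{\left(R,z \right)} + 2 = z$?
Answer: $-68$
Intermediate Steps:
$O{\left(R,z \right)} = -2 + z$
$M = -60$ ($M = \left(-2 - 2\right) 3 \cdot 5 = \left(-4\right) 3 \cdot 5 = \left(-12\right) 5 = -60$)
$C = 3$ ($C = -2 + 5 = 3$)
$E{\left(Z,J \right)} = 2 - \frac{-5 + Z}{2 J}$ ($E{\left(Z,J \right)} = 2 - \frac{Z - 5}{J + J} = 2 - \frac{-5 + Z}{2 J}$)
$E{\left(6 - 6,C \right)} g{\left(M \right)} = \frac{5 - \left(6 - 6\right) + 4 \cdot 3}{2 \cdot 3} \left(-24\right) = \frac{1}{2} \cdot \frac{1}{3} \left(5 - \left(6 - 6\right) + 12\right) \left(-24\right) = \frac{1}{2} \cdot \frac{1}{3} \left(5 - 0 + 12\right) \left(-24\right) = \frac{1}{2} \cdot \frac{1}{3} \left(5 + 0 + 12\right) \left(-24\right) = \frac{1}{2} \cdot \frac{1}{3} \cdot 17 \left(-24\right) = \frac{17}{6} \left(-24\right) = -68$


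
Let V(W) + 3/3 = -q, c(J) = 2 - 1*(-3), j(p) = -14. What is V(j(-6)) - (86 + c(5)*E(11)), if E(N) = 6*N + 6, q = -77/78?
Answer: -34789/78 ≈ -446.01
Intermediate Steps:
q = -77/78 (q = -77*1/78 = -77/78 ≈ -0.98718)
E(N) = 6 + 6*N
c(J) = 5 (c(J) = 2 + 3 = 5)
V(W) = -1/78 (V(W) = -1 - 1*(-77/78) = -1 + 77/78 = -1/78)
V(j(-6)) - (86 + c(5)*E(11)) = -1/78 - (86 + 5*(6 + 6*11)) = -1/78 - (86 + 5*(6 + 66)) = -1/78 - (86 + 5*72) = -1/78 - (86 + 360) = -1/78 - 1*446 = -1/78 - 446 = -34789/78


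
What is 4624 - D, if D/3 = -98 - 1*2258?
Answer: 11692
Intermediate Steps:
D = -7068 (D = 3*(-98 - 1*2258) = 3*(-98 - 2258) = 3*(-2356) = -7068)
4624 - D = 4624 - 1*(-7068) = 4624 + 7068 = 11692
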